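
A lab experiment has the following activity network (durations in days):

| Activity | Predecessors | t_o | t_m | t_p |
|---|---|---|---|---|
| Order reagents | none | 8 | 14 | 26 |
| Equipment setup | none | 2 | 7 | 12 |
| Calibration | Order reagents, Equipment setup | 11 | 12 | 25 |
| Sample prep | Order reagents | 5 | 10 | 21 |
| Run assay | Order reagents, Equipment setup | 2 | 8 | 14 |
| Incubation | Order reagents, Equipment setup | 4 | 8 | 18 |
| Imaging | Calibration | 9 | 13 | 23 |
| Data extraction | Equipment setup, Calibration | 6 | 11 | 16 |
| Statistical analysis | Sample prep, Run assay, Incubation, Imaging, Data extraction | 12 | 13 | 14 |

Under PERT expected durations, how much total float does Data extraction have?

te_Order reagents = (8 + 4·14 + 26)/6 = 90/6 = 15
te_Equipment setup = (2 + 4·7 + 12)/6 = 42/6 = 7
te_Calibration = (11 + 4·12 + 25)/6 = 84/6 = 14
te_Sample prep = (5 + 4·10 + 21)/6 = 66/6 = 11
te_Run assay = (2 + 4·8 + 14)/6 = 48/6 = 8
te_Incubation = (4 + 4·8 + 18)/6 = 54/6 = 9
te_Imaging = (9 + 4·13 + 23)/6 = 84/6 = 14
te_Data extraction = (6 + 4·11 + 16)/6 = 66/6 = 11
te_Statistical analysis = (12 + 4·13 + 14)/6 = 78/6 = 13

Forward pass:
ES_Order reagents = 0; EF_Order reagents = 15
ES_Equipment setup = 0; EF_Equipment setup = 7
ES_Calibration = max(EF_Order reagents=15, EF_Equipment setup=7) = 15; EF_Calibration = 15+14 = 29
ES_Sample prep = 15; EF_Sample prep = 15+11 = 26
ES_Run assay = max(EF_Order reagents=15, EF_Equipment setup=7) = 15; EF_Run assay = 15+8 = 23
ES_Incubation = max(EF_Order reagents=15, EF_Equipment setup=7) = 15; EF_Incubation = 15+9 = 24
ES_Imaging = 29; EF_Imaging = 29+14 = 43
ES_Data extraction = max(EF_Equipment setup=7, EF_Calibration=29) = 29; EF_Data extraction = 29+11 = 40
ES_Statistical analysis = max(EF_Sample prep=26, EF_Run assay=23, EF_Incubation=24, EF_Imaging=43, EF_Data extraction=40) = 43; EF_Statistical analysis = 43+13 = 56
Expected project duration μ = 56 days. Critical path: Order reagents → Calibration → Imaging → Statistical analysis.

Backward pass:
LF_Statistical analysis = 56; LS_Statistical analysis = 56−13 = 43
LF_Data extraction = LS_Statistical analysis = 43; LS_Data extraction = 43−11 = 32
LF_Imaging = LS_Statistical analysis = 43; LS_Imaging = 43−14 = 29
LF_Incubation = LS_Statistical analysis = 43; LS_Incubation = 43−9 = 34
LF_Run assay = LS_Statistical analysis = 43; LS_Run assay = 43−8 = 35
LF_Sample prep = LS_Statistical analysis = 43; LS_Sample prep = 43−11 = 32
LF_Calibration = min(LS_Imaging=29, LS_Data extraction=32) = 29; LS_Calibration = 29−14 = 15
LF_Equipment setup = min(LS_Calibration=15, LS_Run assay=35, LS_Incubation=34, LS_Data extraction=32) = 15; LS_Equipment setup = 15−7 = 8
LF_Order reagents = min(LS_Calibration=15, LS_Sample prep=32, LS_Run assay=35, LS_Incubation=34) = 15; LS_Order reagents = 15−15 = 0
Slack_Data extraction = LS_Data extraction − ES_Data extraction = 32 − 29 = 3

3 days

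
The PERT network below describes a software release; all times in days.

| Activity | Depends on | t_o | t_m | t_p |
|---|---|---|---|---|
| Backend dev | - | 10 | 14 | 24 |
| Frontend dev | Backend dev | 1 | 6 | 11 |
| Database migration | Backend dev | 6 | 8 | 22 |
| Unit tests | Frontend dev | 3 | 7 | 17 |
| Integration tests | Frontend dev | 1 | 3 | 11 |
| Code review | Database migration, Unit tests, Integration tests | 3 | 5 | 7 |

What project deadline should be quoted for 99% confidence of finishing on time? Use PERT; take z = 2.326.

te_Backend dev = (10 + 4·14 + 24)/6 = 90/6 = 15; σ²_Backend dev = ((24−10)/6)² = 5.444
te_Frontend dev = (1 + 4·6 + 11)/6 = 36/6 = 6; σ²_Frontend dev = ((11−1)/6)² = 2.778
te_Database migration = (6 + 4·8 + 22)/6 = 60/6 = 10; σ²_Database migration = ((22−6)/6)² = 7.111
te_Unit tests = (3 + 4·7 + 17)/6 = 48/6 = 8; σ²_Unit tests = ((17−3)/6)² = 5.444
te_Integration tests = (1 + 4·3 + 11)/6 = 24/6 = 4; σ²_Integration tests = ((11−1)/6)² = 2.778
te_Code review = (3 + 4·5 + 7)/6 = 30/6 = 5; σ²_Code review = ((7−3)/6)² = 0.444

Forward pass:
ES_Backend dev = 0; EF_Backend dev = 15
ES_Frontend dev = 15; EF_Frontend dev = 15+6 = 21
ES_Database migration = 15; EF_Database migration = 15+10 = 25
ES_Unit tests = 21; EF_Unit tests = 21+8 = 29
ES_Integration tests = 21; EF_Integration tests = 21+4 = 25
ES_Code review = max(EF_Database migration=25, EF_Unit tests=29, EF_Integration tests=25) = 29; EF_Code review = 29+5 = 34
Expected project duration μ = 34 days. Critical path: Backend dev → Frontend dev → Unit tests → Code review.

Variance along critical path = 5.444 + 2.778 + 5.444 + 0.444 = 14.111; σ = 3.756 days.
D = μ + z·σ = 34 + 2.326·3.756 = 42.7 days

42.7 days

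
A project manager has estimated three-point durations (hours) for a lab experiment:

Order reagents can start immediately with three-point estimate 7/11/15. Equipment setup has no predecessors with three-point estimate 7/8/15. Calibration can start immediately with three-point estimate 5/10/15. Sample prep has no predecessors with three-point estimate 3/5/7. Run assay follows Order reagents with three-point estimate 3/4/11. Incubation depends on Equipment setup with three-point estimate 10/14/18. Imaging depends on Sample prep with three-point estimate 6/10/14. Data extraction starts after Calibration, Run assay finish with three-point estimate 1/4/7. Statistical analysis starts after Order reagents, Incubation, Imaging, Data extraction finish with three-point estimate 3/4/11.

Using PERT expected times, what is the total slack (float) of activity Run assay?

3 hours

te_Order reagents = (7 + 4·11 + 15)/6 = 66/6 = 11
te_Equipment setup = (7 + 4·8 + 15)/6 = 54/6 = 9
te_Calibration = (5 + 4·10 + 15)/6 = 60/6 = 10
te_Sample prep = (3 + 4·5 + 7)/6 = 30/6 = 5
te_Run assay = (3 + 4·4 + 11)/6 = 30/6 = 5
te_Incubation = (10 + 4·14 + 18)/6 = 84/6 = 14
te_Imaging = (6 + 4·10 + 14)/6 = 60/6 = 10
te_Data extraction = (1 + 4·4 + 7)/6 = 24/6 = 4
te_Statistical analysis = (3 + 4·4 + 11)/6 = 30/6 = 5

Forward pass:
ES_Order reagents = 0; EF_Order reagents = 11
ES_Equipment setup = 0; EF_Equipment setup = 9
ES_Calibration = 0; EF_Calibration = 10
ES_Sample prep = 0; EF_Sample prep = 5
ES_Run assay = 11; EF_Run assay = 11+5 = 16
ES_Incubation = 9; EF_Incubation = 9+14 = 23
ES_Imaging = 5; EF_Imaging = 5+10 = 15
ES_Data extraction = max(EF_Calibration=10, EF_Run assay=16) = 16; EF_Data extraction = 16+4 = 20
ES_Statistical analysis = max(EF_Order reagents=11, EF_Incubation=23, EF_Imaging=15, EF_Data extraction=20) = 23; EF_Statistical analysis = 23+5 = 28
Expected project duration μ = 28 hours. Critical path: Equipment setup → Incubation → Statistical analysis.

Backward pass:
LF_Statistical analysis = 28; LS_Statistical analysis = 28−5 = 23
LF_Data extraction = LS_Statistical analysis = 23; LS_Data extraction = 23−4 = 19
LF_Imaging = LS_Statistical analysis = 23; LS_Imaging = 23−10 = 13
LF_Incubation = LS_Statistical analysis = 23; LS_Incubation = 23−14 = 9
LF_Run assay = LS_Data extraction = 19; LS_Run assay = 19−5 = 14
LF_Sample prep = LS_Imaging = 13; LS_Sample prep = 13−5 = 8
LF_Calibration = LS_Data extraction = 19; LS_Calibration = 19−10 = 9
LF_Equipment setup = LS_Incubation = 9; LS_Equipment setup = 9−9 = 0
LF_Order reagents = min(LS_Run assay=14, LS_Statistical analysis=23) = 14; LS_Order reagents = 14−11 = 3
Slack_Run assay = LS_Run assay − ES_Run assay = 14 − 11 = 3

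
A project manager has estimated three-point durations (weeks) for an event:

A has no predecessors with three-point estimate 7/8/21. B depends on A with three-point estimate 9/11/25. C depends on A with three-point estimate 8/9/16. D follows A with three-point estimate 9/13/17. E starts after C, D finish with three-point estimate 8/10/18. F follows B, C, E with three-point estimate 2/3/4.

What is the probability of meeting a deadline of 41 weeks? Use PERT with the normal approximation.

0.896

te_A = (7 + 4·8 + 21)/6 = 60/6 = 10; σ²_A = ((21−7)/6)² = 5.444
te_B = (9 + 4·11 + 25)/6 = 78/6 = 13; σ²_B = ((25−9)/6)² = 7.111
te_C = (8 + 4·9 + 16)/6 = 60/6 = 10; σ²_C = ((16−8)/6)² = 1.778
te_D = (9 + 4·13 + 17)/6 = 78/6 = 13; σ²_D = ((17−9)/6)² = 1.778
te_E = (8 + 4·10 + 18)/6 = 66/6 = 11; σ²_E = ((18−8)/6)² = 2.778
te_F = (2 + 4·3 + 4)/6 = 18/6 = 3; σ²_F = ((4−2)/6)² = 0.111

Forward pass:
ES_A = 0; EF_A = 10
ES_B = 10; EF_B = 10+13 = 23
ES_C = 10; EF_C = 10+10 = 20
ES_D = 10; EF_D = 10+13 = 23
ES_E = max(EF_C=20, EF_D=23) = 23; EF_E = 23+11 = 34
ES_F = max(EF_B=23, EF_C=20, EF_E=34) = 34; EF_F = 34+3 = 37
Expected project duration μ = 37 weeks. Critical path: A → D → E → F.

Variance along critical path = 5.444 + 1.778 + 2.778 + 0.111 = 10.111; σ = √10.111 = 3.180 weeks.
Z = (41 − 37) / 3.180 = 1.258
P(T ≤ 41) = Φ(1.258) ≈ 0.896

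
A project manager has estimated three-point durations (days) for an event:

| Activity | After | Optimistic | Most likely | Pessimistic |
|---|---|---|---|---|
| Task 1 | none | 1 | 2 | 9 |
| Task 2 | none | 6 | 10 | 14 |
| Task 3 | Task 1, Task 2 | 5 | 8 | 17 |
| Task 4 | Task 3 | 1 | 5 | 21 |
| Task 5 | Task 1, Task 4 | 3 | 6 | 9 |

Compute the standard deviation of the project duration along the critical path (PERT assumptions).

4.23 days

te_Task 1 = (1 + 4·2 + 9)/6 = 18/6 = 3; σ²_Task 1 = ((9−1)/6)² = 1.778
te_Task 2 = (6 + 4·10 + 14)/6 = 60/6 = 10; σ²_Task 2 = ((14−6)/6)² = 1.778
te_Task 3 = (5 + 4·8 + 17)/6 = 54/6 = 9; σ²_Task 3 = ((17−5)/6)² = 4.000
te_Task 4 = (1 + 4·5 + 21)/6 = 42/6 = 7; σ²_Task 4 = ((21−1)/6)² = 11.111
te_Task 5 = (3 + 4·6 + 9)/6 = 36/6 = 6; σ²_Task 5 = ((9−3)/6)² = 1.000

Forward pass:
ES_Task 1 = 0; EF_Task 1 = 3
ES_Task 2 = 0; EF_Task 2 = 10
ES_Task 3 = max(EF_Task 1=3, EF_Task 2=10) = 10; EF_Task 3 = 10+9 = 19
ES_Task 4 = 19; EF_Task 4 = 19+7 = 26
ES_Task 5 = max(EF_Task 1=3, EF_Task 4=26) = 26; EF_Task 5 = 26+6 = 32
Expected project duration μ = 32 days. Critical path: Task 2 → Task 3 → Task 4 → Task 5.

Variance along critical path = 1.778 + 4.000 + 11.111 + 1.000 = 17.889
σ = √17.889 = 4.230 days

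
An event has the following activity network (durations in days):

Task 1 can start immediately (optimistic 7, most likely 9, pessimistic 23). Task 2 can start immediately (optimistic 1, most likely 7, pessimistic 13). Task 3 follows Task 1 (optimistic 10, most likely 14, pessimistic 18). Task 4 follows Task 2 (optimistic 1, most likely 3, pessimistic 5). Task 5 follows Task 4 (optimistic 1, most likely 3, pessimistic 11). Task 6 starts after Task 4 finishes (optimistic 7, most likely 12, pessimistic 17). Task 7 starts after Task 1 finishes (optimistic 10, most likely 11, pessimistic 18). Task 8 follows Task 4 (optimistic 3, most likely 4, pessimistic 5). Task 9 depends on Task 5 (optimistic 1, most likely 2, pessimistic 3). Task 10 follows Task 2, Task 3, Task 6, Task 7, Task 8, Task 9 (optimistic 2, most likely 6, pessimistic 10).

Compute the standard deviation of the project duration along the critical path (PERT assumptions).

3.27 days

te_Task 1 = (7 + 4·9 + 23)/6 = 66/6 = 11; σ²_Task 1 = ((23−7)/6)² = 7.111
te_Task 2 = (1 + 4·7 + 13)/6 = 42/6 = 7; σ²_Task 2 = ((13−1)/6)² = 4.000
te_Task 3 = (10 + 4·14 + 18)/6 = 84/6 = 14; σ²_Task 3 = ((18−10)/6)² = 1.778
te_Task 4 = (1 + 4·3 + 5)/6 = 18/6 = 3; σ²_Task 4 = ((5−1)/6)² = 0.444
te_Task 5 = (1 + 4·3 + 11)/6 = 24/6 = 4; σ²_Task 5 = ((11−1)/6)² = 2.778
te_Task 6 = (7 + 4·12 + 17)/6 = 72/6 = 12; σ²_Task 6 = ((17−7)/6)² = 2.778
te_Task 7 = (10 + 4·11 + 18)/6 = 72/6 = 12; σ²_Task 7 = ((18−10)/6)² = 1.778
te_Task 8 = (3 + 4·4 + 5)/6 = 24/6 = 4; σ²_Task 8 = ((5−3)/6)² = 0.111
te_Task 9 = (1 + 4·2 + 3)/6 = 12/6 = 2; σ²_Task 9 = ((3−1)/6)² = 0.111
te_Task 10 = (2 + 4·6 + 10)/6 = 36/6 = 6; σ²_Task 10 = ((10−2)/6)² = 1.778

Forward pass:
ES_Task 1 = 0; EF_Task 1 = 11
ES_Task 2 = 0; EF_Task 2 = 7
ES_Task 3 = 11; EF_Task 3 = 11+14 = 25
ES_Task 4 = 7; EF_Task 4 = 7+3 = 10
ES_Task 5 = 10; EF_Task 5 = 10+4 = 14
ES_Task 6 = 10; EF_Task 6 = 10+12 = 22
ES_Task 7 = 11; EF_Task 7 = 11+12 = 23
ES_Task 8 = 10; EF_Task 8 = 10+4 = 14
ES_Task 9 = 14; EF_Task 9 = 14+2 = 16
ES_Task 10 = max(EF_Task 2=7, EF_Task 3=25, EF_Task 6=22, EF_Task 7=23, EF_Task 8=14, EF_Task 9=16) = 25; EF_Task 10 = 25+6 = 31
Expected project duration μ = 31 days. Critical path: Task 1 → Task 3 → Task 10.

Variance along critical path = 7.111 + 1.778 + 1.778 = 10.667
σ = √10.667 = 3.266 days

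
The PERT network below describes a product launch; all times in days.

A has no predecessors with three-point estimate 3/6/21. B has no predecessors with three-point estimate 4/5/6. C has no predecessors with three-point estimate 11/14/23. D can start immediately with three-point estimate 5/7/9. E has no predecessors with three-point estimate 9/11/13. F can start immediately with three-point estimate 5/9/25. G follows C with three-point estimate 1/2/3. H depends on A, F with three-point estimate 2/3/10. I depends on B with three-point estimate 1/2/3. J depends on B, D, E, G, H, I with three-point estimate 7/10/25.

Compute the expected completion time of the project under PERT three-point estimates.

29 days

te_A = (3 + 4·6 + 21)/6 = 48/6 = 8
te_B = (4 + 4·5 + 6)/6 = 30/6 = 5
te_C = (11 + 4·14 + 23)/6 = 90/6 = 15
te_D = (5 + 4·7 + 9)/6 = 42/6 = 7
te_E = (9 + 4·11 + 13)/6 = 66/6 = 11
te_F = (5 + 4·9 + 25)/6 = 66/6 = 11
te_G = (1 + 4·2 + 3)/6 = 12/6 = 2
te_H = (2 + 4·3 + 10)/6 = 24/6 = 4
te_I = (1 + 4·2 + 3)/6 = 12/6 = 2
te_J = (7 + 4·10 + 25)/6 = 72/6 = 12

Forward pass:
ES_A = 0; EF_A = 8
ES_B = 0; EF_B = 5
ES_C = 0; EF_C = 15
ES_D = 0; EF_D = 7
ES_E = 0; EF_E = 11
ES_F = 0; EF_F = 11
ES_G = 15; EF_G = 15+2 = 17
ES_H = max(EF_A=8, EF_F=11) = 11; EF_H = 11+4 = 15
ES_I = 5; EF_I = 5+2 = 7
ES_J = max(EF_B=5, EF_D=7, EF_E=11, EF_G=17, EF_H=15, EF_I=7) = 17; EF_J = 17+12 = 29
Expected project duration μ = 29 days. Critical path: C → G → J.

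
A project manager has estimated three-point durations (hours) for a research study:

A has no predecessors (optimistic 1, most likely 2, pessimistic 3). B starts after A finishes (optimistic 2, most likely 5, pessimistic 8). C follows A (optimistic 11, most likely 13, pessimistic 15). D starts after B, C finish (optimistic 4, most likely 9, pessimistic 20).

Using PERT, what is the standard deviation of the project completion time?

2.77 hours

te_A = (1 + 4·2 + 3)/6 = 12/6 = 2; σ²_A = ((3−1)/6)² = 0.111
te_B = (2 + 4·5 + 8)/6 = 30/6 = 5; σ²_B = ((8−2)/6)² = 1.000
te_C = (11 + 4·13 + 15)/6 = 78/6 = 13; σ²_C = ((15−11)/6)² = 0.444
te_D = (4 + 4·9 + 20)/6 = 60/6 = 10; σ²_D = ((20−4)/6)² = 7.111

Forward pass:
ES_A = 0; EF_A = 2
ES_B = 2; EF_B = 2+5 = 7
ES_C = 2; EF_C = 2+13 = 15
ES_D = max(EF_B=7, EF_C=15) = 15; EF_D = 15+10 = 25
Expected project duration μ = 25 hours. Critical path: A → C → D.

Variance along critical path = 0.111 + 0.444 + 7.111 = 7.667
σ = √7.667 = 2.769 hours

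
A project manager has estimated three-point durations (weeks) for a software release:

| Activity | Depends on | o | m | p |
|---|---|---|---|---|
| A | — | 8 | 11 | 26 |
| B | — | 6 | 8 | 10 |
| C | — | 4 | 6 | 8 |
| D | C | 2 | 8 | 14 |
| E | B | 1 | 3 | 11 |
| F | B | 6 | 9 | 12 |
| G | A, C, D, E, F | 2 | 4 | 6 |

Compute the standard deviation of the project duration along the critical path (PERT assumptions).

te_A = (8 + 4·11 + 26)/6 = 78/6 = 13; σ²_A = ((26−8)/6)² = 9.000
te_B = (6 + 4·8 + 10)/6 = 48/6 = 8; σ²_B = ((10−6)/6)² = 0.444
te_C = (4 + 4·6 + 8)/6 = 36/6 = 6; σ²_C = ((8−4)/6)² = 0.444
te_D = (2 + 4·8 + 14)/6 = 48/6 = 8; σ²_D = ((14−2)/6)² = 4.000
te_E = (1 + 4·3 + 11)/6 = 24/6 = 4; σ²_E = ((11−1)/6)² = 2.778
te_F = (6 + 4·9 + 12)/6 = 54/6 = 9; σ²_F = ((12−6)/6)² = 1.000
te_G = (2 + 4·4 + 6)/6 = 24/6 = 4; σ²_G = ((6−2)/6)² = 0.444

Forward pass:
ES_A = 0; EF_A = 13
ES_B = 0; EF_B = 8
ES_C = 0; EF_C = 6
ES_D = 6; EF_D = 6+8 = 14
ES_E = 8; EF_E = 8+4 = 12
ES_F = 8; EF_F = 8+9 = 17
ES_G = max(EF_A=13, EF_C=6, EF_D=14, EF_E=12, EF_F=17) = 17; EF_G = 17+4 = 21
Expected project duration μ = 21 weeks. Critical path: B → F → G.

Variance along critical path = 0.444 + 1.000 + 0.444 = 1.889
σ = √1.889 = 1.374 weeks

1.37 weeks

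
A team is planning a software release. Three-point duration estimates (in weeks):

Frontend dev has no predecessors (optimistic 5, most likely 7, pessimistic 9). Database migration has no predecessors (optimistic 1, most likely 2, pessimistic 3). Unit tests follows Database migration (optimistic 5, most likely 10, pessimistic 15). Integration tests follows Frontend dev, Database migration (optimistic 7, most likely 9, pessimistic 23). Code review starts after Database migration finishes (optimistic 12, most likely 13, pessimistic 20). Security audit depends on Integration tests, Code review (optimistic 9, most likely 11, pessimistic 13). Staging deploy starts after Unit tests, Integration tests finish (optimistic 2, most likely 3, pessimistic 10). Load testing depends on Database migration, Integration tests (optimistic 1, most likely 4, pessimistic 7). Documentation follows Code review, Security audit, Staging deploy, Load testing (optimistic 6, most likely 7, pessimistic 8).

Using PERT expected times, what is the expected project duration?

te_Frontend dev = (5 + 4·7 + 9)/6 = 42/6 = 7
te_Database migration = (1 + 4·2 + 3)/6 = 12/6 = 2
te_Unit tests = (5 + 4·10 + 15)/6 = 60/6 = 10
te_Integration tests = (7 + 4·9 + 23)/6 = 66/6 = 11
te_Code review = (12 + 4·13 + 20)/6 = 84/6 = 14
te_Security audit = (9 + 4·11 + 13)/6 = 66/6 = 11
te_Staging deploy = (2 + 4·3 + 10)/6 = 24/6 = 4
te_Load testing = (1 + 4·4 + 7)/6 = 24/6 = 4
te_Documentation = (6 + 4·7 + 8)/6 = 42/6 = 7

Forward pass:
ES_Frontend dev = 0; EF_Frontend dev = 7
ES_Database migration = 0; EF_Database migration = 2
ES_Unit tests = 2; EF_Unit tests = 2+10 = 12
ES_Integration tests = max(EF_Frontend dev=7, EF_Database migration=2) = 7; EF_Integration tests = 7+11 = 18
ES_Code review = 2; EF_Code review = 2+14 = 16
ES_Security audit = max(EF_Integration tests=18, EF_Code review=16) = 18; EF_Security audit = 18+11 = 29
ES_Staging deploy = max(EF_Unit tests=12, EF_Integration tests=18) = 18; EF_Staging deploy = 18+4 = 22
ES_Load testing = max(EF_Database migration=2, EF_Integration tests=18) = 18; EF_Load testing = 18+4 = 22
ES_Documentation = max(EF_Code review=16, EF_Security audit=29, EF_Staging deploy=22, EF_Load testing=22) = 29; EF_Documentation = 29+7 = 36
Expected project duration μ = 36 weeks. Critical path: Frontend dev → Integration tests → Security audit → Documentation.

36 weeks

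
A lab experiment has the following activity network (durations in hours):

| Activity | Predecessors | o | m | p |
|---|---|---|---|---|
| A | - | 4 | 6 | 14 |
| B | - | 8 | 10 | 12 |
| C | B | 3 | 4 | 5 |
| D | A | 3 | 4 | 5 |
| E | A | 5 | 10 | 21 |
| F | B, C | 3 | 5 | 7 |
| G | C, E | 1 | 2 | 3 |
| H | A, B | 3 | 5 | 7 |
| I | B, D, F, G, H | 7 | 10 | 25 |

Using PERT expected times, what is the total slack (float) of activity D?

9 hours

te_A = (4 + 4·6 + 14)/6 = 42/6 = 7
te_B = (8 + 4·10 + 12)/6 = 60/6 = 10
te_C = (3 + 4·4 + 5)/6 = 24/6 = 4
te_D = (3 + 4·4 + 5)/6 = 24/6 = 4
te_E = (5 + 4·10 + 21)/6 = 66/6 = 11
te_F = (3 + 4·5 + 7)/6 = 30/6 = 5
te_G = (1 + 4·2 + 3)/6 = 12/6 = 2
te_H = (3 + 4·5 + 7)/6 = 30/6 = 5
te_I = (7 + 4·10 + 25)/6 = 72/6 = 12

Forward pass:
ES_A = 0; EF_A = 7
ES_B = 0; EF_B = 10
ES_C = 10; EF_C = 10+4 = 14
ES_D = 7; EF_D = 7+4 = 11
ES_E = 7; EF_E = 7+11 = 18
ES_F = max(EF_B=10, EF_C=14) = 14; EF_F = 14+5 = 19
ES_G = max(EF_C=14, EF_E=18) = 18; EF_G = 18+2 = 20
ES_H = max(EF_A=7, EF_B=10) = 10; EF_H = 10+5 = 15
ES_I = max(EF_B=10, EF_D=11, EF_F=19, EF_G=20, EF_H=15) = 20; EF_I = 20+12 = 32
Expected project duration μ = 32 hours. Critical path: A → E → G → I.

Backward pass:
LF_I = 32; LS_I = 32−12 = 20
LF_H = LS_I = 20; LS_H = 20−5 = 15
LF_G = LS_I = 20; LS_G = 20−2 = 18
LF_F = LS_I = 20; LS_F = 20−5 = 15
LF_E = LS_G = 18; LS_E = 18−11 = 7
LF_D = LS_I = 20; LS_D = 20−4 = 16
LF_C = min(LS_F=15, LS_G=18) = 15; LS_C = 15−4 = 11
LF_B = min(LS_C=11, LS_F=15, LS_H=15, LS_I=20) = 11; LS_B = 11−10 = 1
LF_A = min(LS_D=16, LS_E=7, LS_H=15) = 7; LS_A = 7−7 = 0
Slack_D = LS_D − ES_D = 16 − 7 = 9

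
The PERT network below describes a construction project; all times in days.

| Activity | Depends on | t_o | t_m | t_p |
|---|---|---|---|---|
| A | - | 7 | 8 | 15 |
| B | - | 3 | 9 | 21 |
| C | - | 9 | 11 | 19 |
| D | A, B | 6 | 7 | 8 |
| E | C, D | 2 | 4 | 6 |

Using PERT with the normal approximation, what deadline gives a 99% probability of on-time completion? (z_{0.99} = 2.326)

28.2 days

te_A = (7 + 4·8 + 15)/6 = 54/6 = 9; σ²_A = ((15−7)/6)² = 1.778
te_B = (3 + 4·9 + 21)/6 = 60/6 = 10; σ²_B = ((21−3)/6)² = 9.000
te_C = (9 + 4·11 + 19)/6 = 72/6 = 12; σ²_C = ((19−9)/6)² = 2.778
te_D = (6 + 4·7 + 8)/6 = 42/6 = 7; σ²_D = ((8−6)/6)² = 0.111
te_E = (2 + 4·4 + 6)/6 = 24/6 = 4; σ²_E = ((6−2)/6)² = 0.444

Forward pass:
ES_A = 0; EF_A = 9
ES_B = 0; EF_B = 10
ES_C = 0; EF_C = 12
ES_D = max(EF_A=9, EF_B=10) = 10; EF_D = 10+7 = 17
ES_E = max(EF_C=12, EF_D=17) = 17; EF_E = 17+4 = 21
Expected project duration μ = 21 days. Critical path: B → D → E.

Variance along critical path = 9.000 + 0.111 + 0.444 = 9.556; σ = 3.091 days.
D = μ + z·σ = 21 + 2.326·3.091 = 28.2 days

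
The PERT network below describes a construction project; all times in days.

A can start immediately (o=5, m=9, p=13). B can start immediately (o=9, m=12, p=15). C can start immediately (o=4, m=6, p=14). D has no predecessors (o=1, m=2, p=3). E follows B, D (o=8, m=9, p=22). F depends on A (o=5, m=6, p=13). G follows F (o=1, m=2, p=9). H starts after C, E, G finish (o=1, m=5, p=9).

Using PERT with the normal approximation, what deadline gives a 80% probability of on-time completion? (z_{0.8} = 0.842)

30.4 days

te_A = (5 + 4·9 + 13)/6 = 54/6 = 9; σ²_A = ((13−5)/6)² = 1.778
te_B = (9 + 4·12 + 15)/6 = 72/6 = 12; σ²_B = ((15−9)/6)² = 1.000
te_C = (4 + 4·6 + 14)/6 = 42/6 = 7; σ²_C = ((14−4)/6)² = 2.778
te_D = (1 + 4·2 + 3)/6 = 12/6 = 2; σ²_D = ((3−1)/6)² = 0.111
te_E = (8 + 4·9 + 22)/6 = 66/6 = 11; σ²_E = ((22−8)/6)² = 5.444
te_F = (5 + 4·6 + 13)/6 = 42/6 = 7; σ²_F = ((13−5)/6)² = 1.778
te_G = (1 + 4·2 + 9)/6 = 18/6 = 3; σ²_G = ((9−1)/6)² = 1.778
te_H = (1 + 4·5 + 9)/6 = 30/6 = 5; σ²_H = ((9−1)/6)² = 1.778

Forward pass:
ES_A = 0; EF_A = 9
ES_B = 0; EF_B = 12
ES_C = 0; EF_C = 7
ES_D = 0; EF_D = 2
ES_E = max(EF_B=12, EF_D=2) = 12; EF_E = 12+11 = 23
ES_F = 9; EF_F = 9+7 = 16
ES_G = 16; EF_G = 16+3 = 19
ES_H = max(EF_C=7, EF_E=23, EF_G=19) = 23; EF_H = 23+5 = 28
Expected project duration μ = 28 days. Critical path: B → E → H.

Variance along critical path = 1.000 + 5.444 + 1.778 = 8.222; σ = 2.867 days.
D = μ + z·σ = 28 + 0.842·2.867 = 30.4 days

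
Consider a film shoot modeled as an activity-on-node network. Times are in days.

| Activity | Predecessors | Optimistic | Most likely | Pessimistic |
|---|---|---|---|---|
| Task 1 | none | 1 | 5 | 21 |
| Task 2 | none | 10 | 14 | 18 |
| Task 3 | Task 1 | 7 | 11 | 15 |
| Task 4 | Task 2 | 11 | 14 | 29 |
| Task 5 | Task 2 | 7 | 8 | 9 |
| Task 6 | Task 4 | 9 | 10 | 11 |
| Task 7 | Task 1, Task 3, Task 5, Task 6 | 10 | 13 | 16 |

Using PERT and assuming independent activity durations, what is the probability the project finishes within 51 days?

te_Task 1 = (1 + 4·5 + 21)/6 = 42/6 = 7; σ²_Task 1 = ((21−1)/6)² = 11.111
te_Task 2 = (10 + 4·14 + 18)/6 = 84/6 = 14; σ²_Task 2 = ((18−10)/6)² = 1.778
te_Task 3 = (7 + 4·11 + 15)/6 = 66/6 = 11; σ²_Task 3 = ((15−7)/6)² = 1.778
te_Task 4 = (11 + 4·14 + 29)/6 = 96/6 = 16; σ²_Task 4 = ((29−11)/6)² = 9.000
te_Task 5 = (7 + 4·8 + 9)/6 = 48/6 = 8; σ²_Task 5 = ((9−7)/6)² = 0.111
te_Task 6 = (9 + 4·10 + 11)/6 = 60/6 = 10; σ²_Task 6 = ((11−9)/6)² = 0.111
te_Task 7 = (10 + 4·13 + 16)/6 = 78/6 = 13; σ²_Task 7 = ((16−10)/6)² = 1.000

Forward pass:
ES_Task 1 = 0; EF_Task 1 = 7
ES_Task 2 = 0; EF_Task 2 = 14
ES_Task 3 = 7; EF_Task 3 = 7+11 = 18
ES_Task 4 = 14; EF_Task 4 = 14+16 = 30
ES_Task 5 = 14; EF_Task 5 = 14+8 = 22
ES_Task 6 = 30; EF_Task 6 = 30+10 = 40
ES_Task 7 = max(EF_Task 1=7, EF_Task 3=18, EF_Task 5=22, EF_Task 6=40) = 40; EF_Task 7 = 40+13 = 53
Expected project duration μ = 53 days. Critical path: Task 2 → Task 4 → Task 6 → Task 7.

Variance along critical path = 1.778 + 9.000 + 0.111 + 1.000 = 11.889; σ = √11.889 = 3.448 days.
Z = (51 − 53) / 3.448 = -0.580
P(T ≤ 51) = Φ(-0.580) ≈ 0.281

0.281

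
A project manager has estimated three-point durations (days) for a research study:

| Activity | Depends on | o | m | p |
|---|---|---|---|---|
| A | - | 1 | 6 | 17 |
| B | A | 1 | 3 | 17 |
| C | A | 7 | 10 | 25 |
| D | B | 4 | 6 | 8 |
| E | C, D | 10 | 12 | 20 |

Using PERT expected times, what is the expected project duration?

32 days

te_A = (1 + 4·6 + 17)/6 = 42/6 = 7
te_B = (1 + 4·3 + 17)/6 = 30/6 = 5
te_C = (7 + 4·10 + 25)/6 = 72/6 = 12
te_D = (4 + 4·6 + 8)/6 = 36/6 = 6
te_E = (10 + 4·12 + 20)/6 = 78/6 = 13

Forward pass:
ES_A = 0; EF_A = 7
ES_B = 7; EF_B = 7+5 = 12
ES_C = 7; EF_C = 7+12 = 19
ES_D = 12; EF_D = 12+6 = 18
ES_E = max(EF_C=19, EF_D=18) = 19; EF_E = 19+13 = 32
Expected project duration μ = 32 days. Critical path: A → C → E.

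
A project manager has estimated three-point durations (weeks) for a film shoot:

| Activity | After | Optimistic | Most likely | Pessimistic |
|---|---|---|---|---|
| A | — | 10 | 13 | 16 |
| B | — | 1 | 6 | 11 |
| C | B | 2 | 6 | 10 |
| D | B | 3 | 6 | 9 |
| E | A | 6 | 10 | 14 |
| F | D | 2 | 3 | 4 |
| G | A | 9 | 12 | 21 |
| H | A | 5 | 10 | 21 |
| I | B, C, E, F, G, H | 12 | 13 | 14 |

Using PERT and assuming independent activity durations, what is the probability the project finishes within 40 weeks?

te_A = (10 + 4·13 + 16)/6 = 78/6 = 13; σ²_A = ((16−10)/6)² = 1.000
te_B = (1 + 4·6 + 11)/6 = 36/6 = 6; σ²_B = ((11−1)/6)² = 2.778
te_C = (2 + 4·6 + 10)/6 = 36/6 = 6; σ²_C = ((10−2)/6)² = 1.778
te_D = (3 + 4·6 + 9)/6 = 36/6 = 6; σ²_D = ((9−3)/6)² = 1.000
te_E = (6 + 4·10 + 14)/6 = 60/6 = 10; σ²_E = ((14−6)/6)² = 1.778
te_F = (2 + 4·3 + 4)/6 = 18/6 = 3; σ²_F = ((4−2)/6)² = 0.111
te_G = (9 + 4·12 + 21)/6 = 78/6 = 13; σ²_G = ((21−9)/6)² = 4.000
te_H = (5 + 4·10 + 21)/6 = 66/6 = 11; σ²_H = ((21−5)/6)² = 7.111
te_I = (12 + 4·13 + 14)/6 = 78/6 = 13; σ²_I = ((14−12)/6)² = 0.111

Forward pass:
ES_A = 0; EF_A = 13
ES_B = 0; EF_B = 6
ES_C = 6; EF_C = 6+6 = 12
ES_D = 6; EF_D = 6+6 = 12
ES_E = 13; EF_E = 13+10 = 23
ES_F = 12; EF_F = 12+3 = 15
ES_G = 13; EF_G = 13+13 = 26
ES_H = 13; EF_H = 13+11 = 24
ES_I = max(EF_B=6, EF_C=12, EF_E=23, EF_F=15, EF_G=26, EF_H=24) = 26; EF_I = 26+13 = 39
Expected project duration μ = 39 weeks. Critical path: A → G → I.

Variance along critical path = 1.000 + 4.000 + 0.111 = 5.111; σ = √5.111 = 2.261 weeks.
Z = (40 − 39) / 2.261 = 0.442
P(T ≤ 40) = Φ(0.442) ≈ 0.671

0.671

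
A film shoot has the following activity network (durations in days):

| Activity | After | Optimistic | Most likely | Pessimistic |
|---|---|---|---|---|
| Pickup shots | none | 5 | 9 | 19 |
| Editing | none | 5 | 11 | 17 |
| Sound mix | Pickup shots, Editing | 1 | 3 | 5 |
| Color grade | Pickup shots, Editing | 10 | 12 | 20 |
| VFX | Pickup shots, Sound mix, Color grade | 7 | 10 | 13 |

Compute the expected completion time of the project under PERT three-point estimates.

34 days

te_Pickup shots = (5 + 4·9 + 19)/6 = 60/6 = 10
te_Editing = (5 + 4·11 + 17)/6 = 66/6 = 11
te_Sound mix = (1 + 4·3 + 5)/6 = 18/6 = 3
te_Color grade = (10 + 4·12 + 20)/6 = 78/6 = 13
te_VFX = (7 + 4·10 + 13)/6 = 60/6 = 10

Forward pass:
ES_Pickup shots = 0; EF_Pickup shots = 10
ES_Editing = 0; EF_Editing = 11
ES_Sound mix = max(EF_Pickup shots=10, EF_Editing=11) = 11; EF_Sound mix = 11+3 = 14
ES_Color grade = max(EF_Pickup shots=10, EF_Editing=11) = 11; EF_Color grade = 11+13 = 24
ES_VFX = max(EF_Pickup shots=10, EF_Sound mix=14, EF_Color grade=24) = 24; EF_VFX = 24+10 = 34
Expected project duration μ = 34 days. Critical path: Editing → Color grade → VFX.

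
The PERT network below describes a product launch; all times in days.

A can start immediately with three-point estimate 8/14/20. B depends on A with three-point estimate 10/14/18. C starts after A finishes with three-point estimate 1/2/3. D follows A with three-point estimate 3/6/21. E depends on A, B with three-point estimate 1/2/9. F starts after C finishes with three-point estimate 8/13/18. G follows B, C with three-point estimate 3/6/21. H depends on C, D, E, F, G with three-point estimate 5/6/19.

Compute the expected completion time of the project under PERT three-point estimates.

44 days

te_A = (8 + 4·14 + 20)/6 = 84/6 = 14
te_B = (10 + 4·14 + 18)/6 = 84/6 = 14
te_C = (1 + 4·2 + 3)/6 = 12/6 = 2
te_D = (3 + 4·6 + 21)/6 = 48/6 = 8
te_E = (1 + 4·2 + 9)/6 = 18/6 = 3
te_F = (8 + 4·13 + 18)/6 = 78/6 = 13
te_G = (3 + 4·6 + 21)/6 = 48/6 = 8
te_H = (5 + 4·6 + 19)/6 = 48/6 = 8

Forward pass:
ES_A = 0; EF_A = 14
ES_B = 14; EF_B = 14+14 = 28
ES_C = 14; EF_C = 14+2 = 16
ES_D = 14; EF_D = 14+8 = 22
ES_E = max(EF_A=14, EF_B=28) = 28; EF_E = 28+3 = 31
ES_F = 16; EF_F = 16+13 = 29
ES_G = max(EF_B=28, EF_C=16) = 28; EF_G = 28+8 = 36
ES_H = max(EF_C=16, EF_D=22, EF_E=31, EF_F=29, EF_G=36) = 36; EF_H = 36+8 = 44
Expected project duration μ = 44 days. Critical path: A → B → G → H.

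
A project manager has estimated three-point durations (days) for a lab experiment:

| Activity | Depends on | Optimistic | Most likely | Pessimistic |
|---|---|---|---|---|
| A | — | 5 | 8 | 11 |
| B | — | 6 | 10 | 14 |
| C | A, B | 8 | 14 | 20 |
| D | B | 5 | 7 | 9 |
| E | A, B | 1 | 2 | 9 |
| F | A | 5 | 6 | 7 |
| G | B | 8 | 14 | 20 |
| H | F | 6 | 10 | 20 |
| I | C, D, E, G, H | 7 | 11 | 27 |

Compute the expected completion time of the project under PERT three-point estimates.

te_A = (5 + 4·8 + 11)/6 = 48/6 = 8
te_B = (6 + 4·10 + 14)/6 = 60/6 = 10
te_C = (8 + 4·14 + 20)/6 = 84/6 = 14
te_D = (5 + 4·7 + 9)/6 = 42/6 = 7
te_E = (1 + 4·2 + 9)/6 = 18/6 = 3
te_F = (5 + 4·6 + 7)/6 = 36/6 = 6
te_G = (8 + 4·14 + 20)/6 = 84/6 = 14
te_H = (6 + 4·10 + 20)/6 = 66/6 = 11
te_I = (7 + 4·11 + 27)/6 = 78/6 = 13

Forward pass:
ES_A = 0; EF_A = 8
ES_B = 0; EF_B = 10
ES_C = max(EF_A=8, EF_B=10) = 10; EF_C = 10+14 = 24
ES_D = 10; EF_D = 10+7 = 17
ES_E = max(EF_A=8, EF_B=10) = 10; EF_E = 10+3 = 13
ES_F = 8; EF_F = 8+6 = 14
ES_G = 10; EF_G = 10+14 = 24
ES_H = 14; EF_H = 14+11 = 25
ES_I = max(EF_C=24, EF_D=17, EF_E=13, EF_G=24, EF_H=25) = 25; EF_I = 25+13 = 38
Expected project duration μ = 38 days. Critical path: A → F → H → I.

38 days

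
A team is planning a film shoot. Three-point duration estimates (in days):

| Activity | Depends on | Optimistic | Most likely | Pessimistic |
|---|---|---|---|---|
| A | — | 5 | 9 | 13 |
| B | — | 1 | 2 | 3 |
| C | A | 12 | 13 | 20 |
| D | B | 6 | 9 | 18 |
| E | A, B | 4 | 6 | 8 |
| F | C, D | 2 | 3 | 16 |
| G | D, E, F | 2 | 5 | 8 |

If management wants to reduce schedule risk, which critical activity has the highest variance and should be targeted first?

te_A = (5 + 4·9 + 13)/6 = 54/6 = 9; σ²_A = ((13−5)/6)² = 1.778
te_B = (1 + 4·2 + 3)/6 = 12/6 = 2; σ²_B = ((3−1)/6)² = 0.111
te_C = (12 + 4·13 + 20)/6 = 84/6 = 14; σ²_C = ((20−12)/6)² = 1.778
te_D = (6 + 4·9 + 18)/6 = 60/6 = 10; σ²_D = ((18−6)/6)² = 4.000
te_E = (4 + 4·6 + 8)/6 = 36/6 = 6; σ²_E = ((8−4)/6)² = 0.444
te_F = (2 + 4·3 + 16)/6 = 30/6 = 5; σ²_F = ((16−2)/6)² = 5.444
te_G = (2 + 4·5 + 8)/6 = 30/6 = 5; σ²_G = ((8−2)/6)² = 1.000

Forward pass:
ES_A = 0; EF_A = 9
ES_B = 0; EF_B = 2
ES_C = 9; EF_C = 9+14 = 23
ES_D = 2; EF_D = 2+10 = 12
ES_E = max(EF_A=9, EF_B=2) = 9; EF_E = 9+6 = 15
ES_F = max(EF_C=23, EF_D=12) = 23; EF_F = 23+5 = 28
ES_G = max(EF_D=12, EF_E=15, EF_F=28) = 28; EF_G = 28+5 = 33
Expected project duration μ = 33 days. Critical path: A → C → F → G.

Variances on critical path: σ²_A=1.778, σ²_C=1.778, σ²_F=5.444, σ²_G=1.000.
Largest is σ²_F = 5.444.

F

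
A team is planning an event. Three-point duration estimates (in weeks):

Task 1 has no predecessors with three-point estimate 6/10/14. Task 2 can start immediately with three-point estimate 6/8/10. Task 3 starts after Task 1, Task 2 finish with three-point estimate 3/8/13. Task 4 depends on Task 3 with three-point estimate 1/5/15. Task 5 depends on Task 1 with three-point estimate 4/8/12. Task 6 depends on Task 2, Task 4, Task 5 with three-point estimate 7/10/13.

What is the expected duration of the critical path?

34 weeks

te_Task 1 = (6 + 4·10 + 14)/6 = 60/6 = 10
te_Task 2 = (6 + 4·8 + 10)/6 = 48/6 = 8
te_Task 3 = (3 + 4·8 + 13)/6 = 48/6 = 8
te_Task 4 = (1 + 4·5 + 15)/6 = 36/6 = 6
te_Task 5 = (4 + 4·8 + 12)/6 = 48/6 = 8
te_Task 6 = (7 + 4·10 + 13)/6 = 60/6 = 10

Forward pass:
ES_Task 1 = 0; EF_Task 1 = 10
ES_Task 2 = 0; EF_Task 2 = 8
ES_Task 3 = max(EF_Task 1=10, EF_Task 2=8) = 10; EF_Task 3 = 10+8 = 18
ES_Task 4 = 18; EF_Task 4 = 18+6 = 24
ES_Task 5 = 10; EF_Task 5 = 10+8 = 18
ES_Task 6 = max(EF_Task 2=8, EF_Task 4=24, EF_Task 5=18) = 24; EF_Task 6 = 24+10 = 34
Expected project duration μ = 34 weeks. Critical path: Task 1 → Task 3 → Task 4 → Task 6.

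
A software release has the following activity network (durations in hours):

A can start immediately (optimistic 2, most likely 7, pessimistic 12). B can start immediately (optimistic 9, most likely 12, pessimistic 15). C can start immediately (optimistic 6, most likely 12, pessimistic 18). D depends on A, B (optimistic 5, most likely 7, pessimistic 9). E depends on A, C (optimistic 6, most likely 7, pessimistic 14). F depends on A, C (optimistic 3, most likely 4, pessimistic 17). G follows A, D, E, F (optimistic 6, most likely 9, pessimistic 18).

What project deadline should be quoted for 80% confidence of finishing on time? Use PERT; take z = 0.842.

32.6 hours

te_A = (2 + 4·7 + 12)/6 = 42/6 = 7; σ²_A = ((12−2)/6)² = 2.778
te_B = (9 + 4·12 + 15)/6 = 72/6 = 12; σ²_B = ((15−9)/6)² = 1.000
te_C = (6 + 4·12 + 18)/6 = 72/6 = 12; σ²_C = ((18−6)/6)² = 4.000
te_D = (5 + 4·7 + 9)/6 = 42/6 = 7; σ²_D = ((9−5)/6)² = 0.444
te_E = (6 + 4·7 + 14)/6 = 48/6 = 8; σ²_E = ((14−6)/6)² = 1.778
te_F = (3 + 4·4 + 17)/6 = 36/6 = 6; σ²_F = ((17−3)/6)² = 5.444
te_G = (6 + 4·9 + 18)/6 = 60/6 = 10; σ²_G = ((18−6)/6)² = 4.000

Forward pass:
ES_A = 0; EF_A = 7
ES_B = 0; EF_B = 12
ES_C = 0; EF_C = 12
ES_D = max(EF_A=7, EF_B=12) = 12; EF_D = 12+7 = 19
ES_E = max(EF_A=7, EF_C=12) = 12; EF_E = 12+8 = 20
ES_F = max(EF_A=7, EF_C=12) = 12; EF_F = 12+6 = 18
ES_G = max(EF_A=7, EF_D=19, EF_E=20, EF_F=18) = 20; EF_G = 20+10 = 30
Expected project duration μ = 30 hours. Critical path: C → E → G.

Variance along critical path = 4.000 + 1.778 + 4.000 = 9.778; σ = 3.127 hours.
D = μ + z·σ = 30 + 0.842·3.127 = 32.6 hours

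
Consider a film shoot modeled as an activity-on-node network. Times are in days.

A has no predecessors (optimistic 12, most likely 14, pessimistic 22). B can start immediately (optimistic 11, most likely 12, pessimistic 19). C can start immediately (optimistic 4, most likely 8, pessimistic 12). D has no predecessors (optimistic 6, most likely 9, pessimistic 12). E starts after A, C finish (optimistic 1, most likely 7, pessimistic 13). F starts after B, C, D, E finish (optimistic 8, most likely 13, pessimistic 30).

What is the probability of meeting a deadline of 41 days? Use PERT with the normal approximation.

0.813

te_A = (12 + 4·14 + 22)/6 = 90/6 = 15; σ²_A = ((22−12)/6)² = 2.778
te_B = (11 + 4·12 + 19)/6 = 78/6 = 13; σ²_B = ((19−11)/6)² = 1.778
te_C = (4 + 4·8 + 12)/6 = 48/6 = 8; σ²_C = ((12−4)/6)² = 1.778
te_D = (6 + 4·9 + 12)/6 = 54/6 = 9; σ²_D = ((12−6)/6)² = 1.000
te_E = (1 + 4·7 + 13)/6 = 42/6 = 7; σ²_E = ((13−1)/6)² = 4.000
te_F = (8 + 4·13 + 30)/6 = 90/6 = 15; σ²_F = ((30−8)/6)² = 13.444

Forward pass:
ES_A = 0; EF_A = 15
ES_B = 0; EF_B = 13
ES_C = 0; EF_C = 8
ES_D = 0; EF_D = 9
ES_E = max(EF_A=15, EF_C=8) = 15; EF_E = 15+7 = 22
ES_F = max(EF_B=13, EF_C=8, EF_D=9, EF_E=22) = 22; EF_F = 22+15 = 37
Expected project duration μ = 37 days. Critical path: A → E → F.

Variance along critical path = 2.778 + 4.000 + 13.444 = 20.222; σ = √20.222 = 4.497 days.
Z = (41 − 37) / 4.497 = 0.889
P(T ≤ 41) = Φ(0.889) ≈ 0.813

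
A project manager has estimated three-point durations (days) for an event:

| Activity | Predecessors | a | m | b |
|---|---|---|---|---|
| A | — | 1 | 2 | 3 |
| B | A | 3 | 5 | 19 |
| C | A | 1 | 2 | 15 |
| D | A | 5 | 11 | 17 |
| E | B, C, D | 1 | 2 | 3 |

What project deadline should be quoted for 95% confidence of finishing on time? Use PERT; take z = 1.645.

te_A = (1 + 4·2 + 3)/6 = 12/6 = 2; σ²_A = ((3−1)/6)² = 0.111
te_B = (3 + 4·5 + 19)/6 = 42/6 = 7; σ²_B = ((19−3)/6)² = 7.111
te_C = (1 + 4·2 + 15)/6 = 24/6 = 4; σ²_C = ((15−1)/6)² = 5.444
te_D = (5 + 4·11 + 17)/6 = 66/6 = 11; σ²_D = ((17−5)/6)² = 4.000
te_E = (1 + 4·2 + 3)/6 = 12/6 = 2; σ²_E = ((3−1)/6)² = 0.111

Forward pass:
ES_A = 0; EF_A = 2
ES_B = 2; EF_B = 2+7 = 9
ES_C = 2; EF_C = 2+4 = 6
ES_D = 2; EF_D = 2+11 = 13
ES_E = max(EF_B=9, EF_C=6, EF_D=13) = 13; EF_E = 13+2 = 15
Expected project duration μ = 15 days. Critical path: A → D → E.

Variance along critical path = 0.111 + 4.000 + 0.111 = 4.222; σ = 2.055 days.
D = μ + z·σ = 15 + 1.645·2.055 = 18.4 days

18.4 days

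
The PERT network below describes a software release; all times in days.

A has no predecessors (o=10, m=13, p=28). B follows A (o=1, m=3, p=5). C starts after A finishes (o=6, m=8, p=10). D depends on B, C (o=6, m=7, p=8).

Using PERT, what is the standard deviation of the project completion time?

te_A = (10 + 4·13 + 28)/6 = 90/6 = 15; σ²_A = ((28−10)/6)² = 9.000
te_B = (1 + 4·3 + 5)/6 = 18/6 = 3; σ²_B = ((5−1)/6)² = 0.444
te_C = (6 + 4·8 + 10)/6 = 48/6 = 8; σ²_C = ((10−6)/6)² = 0.444
te_D = (6 + 4·7 + 8)/6 = 42/6 = 7; σ²_D = ((8−6)/6)² = 0.111

Forward pass:
ES_A = 0; EF_A = 15
ES_B = 15; EF_B = 15+3 = 18
ES_C = 15; EF_C = 15+8 = 23
ES_D = max(EF_B=18, EF_C=23) = 23; EF_D = 23+7 = 30
Expected project duration μ = 30 days. Critical path: A → C → D.

Variance along critical path = 9.000 + 0.444 + 0.111 = 9.556
σ = √9.556 = 3.091 days

3.09 days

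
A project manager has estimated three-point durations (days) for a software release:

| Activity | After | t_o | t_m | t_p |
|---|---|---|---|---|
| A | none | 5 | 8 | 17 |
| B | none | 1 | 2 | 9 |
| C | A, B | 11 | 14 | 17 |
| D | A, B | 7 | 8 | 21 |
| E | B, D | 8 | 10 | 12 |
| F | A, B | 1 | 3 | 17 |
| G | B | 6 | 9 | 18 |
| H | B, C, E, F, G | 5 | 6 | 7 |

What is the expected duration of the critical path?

te_A = (5 + 4·8 + 17)/6 = 54/6 = 9
te_B = (1 + 4·2 + 9)/6 = 18/6 = 3
te_C = (11 + 4·14 + 17)/6 = 84/6 = 14
te_D = (7 + 4·8 + 21)/6 = 60/6 = 10
te_E = (8 + 4·10 + 12)/6 = 60/6 = 10
te_F = (1 + 4·3 + 17)/6 = 30/6 = 5
te_G = (6 + 4·9 + 18)/6 = 60/6 = 10
te_H = (5 + 4·6 + 7)/6 = 36/6 = 6

Forward pass:
ES_A = 0; EF_A = 9
ES_B = 0; EF_B = 3
ES_C = max(EF_A=9, EF_B=3) = 9; EF_C = 9+14 = 23
ES_D = max(EF_A=9, EF_B=3) = 9; EF_D = 9+10 = 19
ES_E = max(EF_B=3, EF_D=19) = 19; EF_E = 19+10 = 29
ES_F = max(EF_A=9, EF_B=3) = 9; EF_F = 9+5 = 14
ES_G = 3; EF_G = 3+10 = 13
ES_H = max(EF_B=3, EF_C=23, EF_E=29, EF_F=14, EF_G=13) = 29; EF_H = 29+6 = 35
Expected project duration μ = 35 days. Critical path: A → D → E → H.

35 days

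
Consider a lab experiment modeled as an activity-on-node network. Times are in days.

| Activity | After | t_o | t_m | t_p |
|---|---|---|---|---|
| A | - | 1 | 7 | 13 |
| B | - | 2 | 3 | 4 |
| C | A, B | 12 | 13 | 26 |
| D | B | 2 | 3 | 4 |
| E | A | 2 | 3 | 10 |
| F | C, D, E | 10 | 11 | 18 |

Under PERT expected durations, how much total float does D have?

te_A = (1 + 4·7 + 13)/6 = 42/6 = 7
te_B = (2 + 4·3 + 4)/6 = 18/6 = 3
te_C = (12 + 4·13 + 26)/6 = 90/6 = 15
te_D = (2 + 4·3 + 4)/6 = 18/6 = 3
te_E = (2 + 4·3 + 10)/6 = 24/6 = 4
te_F = (10 + 4·11 + 18)/6 = 72/6 = 12

Forward pass:
ES_A = 0; EF_A = 7
ES_B = 0; EF_B = 3
ES_C = max(EF_A=7, EF_B=3) = 7; EF_C = 7+15 = 22
ES_D = 3; EF_D = 3+3 = 6
ES_E = 7; EF_E = 7+4 = 11
ES_F = max(EF_C=22, EF_D=6, EF_E=11) = 22; EF_F = 22+12 = 34
Expected project duration μ = 34 days. Critical path: A → C → F.

Backward pass:
LF_F = 34; LS_F = 34−12 = 22
LF_E = LS_F = 22; LS_E = 22−4 = 18
LF_D = LS_F = 22; LS_D = 22−3 = 19
LF_C = LS_F = 22; LS_C = 22−15 = 7
LF_B = min(LS_C=7, LS_D=19) = 7; LS_B = 7−3 = 4
LF_A = min(LS_C=7, LS_E=18) = 7; LS_A = 7−7 = 0
Slack_D = LS_D − ES_D = 19 − 3 = 16

16 days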